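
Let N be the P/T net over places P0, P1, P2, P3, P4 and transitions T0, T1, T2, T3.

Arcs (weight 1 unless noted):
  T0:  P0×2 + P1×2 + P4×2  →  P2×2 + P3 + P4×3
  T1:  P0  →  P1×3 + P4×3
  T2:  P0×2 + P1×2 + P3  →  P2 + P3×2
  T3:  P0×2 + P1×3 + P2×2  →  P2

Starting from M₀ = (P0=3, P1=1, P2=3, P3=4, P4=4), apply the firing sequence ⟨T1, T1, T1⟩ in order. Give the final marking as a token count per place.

step 1: fire T1:  (P0=3, P1=1, P2=3, P3=4, P4=4) → (P0=2, P1=4, P2=3, P3=4, P4=7)
step 2: fire T1:  (P0=2, P1=4, P2=3, P3=4, P4=7) → (P0=1, P1=7, P2=3, P3=4, P4=10)
step 3: fire T1:  (P0=1, P1=7, P2=3, P3=4, P4=10) → (P0=0, P1=10, P2=3, P3=4, P4=13)

(P0=0, P1=10, P2=3, P3=4, P4=13)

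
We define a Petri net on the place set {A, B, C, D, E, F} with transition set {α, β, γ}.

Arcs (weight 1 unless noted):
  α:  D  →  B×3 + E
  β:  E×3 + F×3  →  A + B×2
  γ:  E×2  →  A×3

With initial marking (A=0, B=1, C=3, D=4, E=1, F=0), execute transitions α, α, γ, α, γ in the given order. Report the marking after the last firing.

step 1: fire α:  (A=0, B=1, C=3, D=4, E=1, F=0) → (A=0, B=4, C=3, D=3, E=2, F=0)
step 2: fire α:  (A=0, B=4, C=3, D=3, E=2, F=0) → (A=0, B=7, C=3, D=2, E=3, F=0)
step 3: fire γ:  (A=0, B=7, C=3, D=2, E=3, F=0) → (A=3, B=7, C=3, D=2, E=1, F=0)
step 4: fire α:  (A=3, B=7, C=3, D=2, E=1, F=0) → (A=3, B=10, C=3, D=1, E=2, F=0)
step 5: fire γ:  (A=3, B=10, C=3, D=1, E=2, F=0) → (A=6, B=10, C=3, D=1, E=0, F=0)

(A=6, B=10, C=3, D=1, E=0, F=0)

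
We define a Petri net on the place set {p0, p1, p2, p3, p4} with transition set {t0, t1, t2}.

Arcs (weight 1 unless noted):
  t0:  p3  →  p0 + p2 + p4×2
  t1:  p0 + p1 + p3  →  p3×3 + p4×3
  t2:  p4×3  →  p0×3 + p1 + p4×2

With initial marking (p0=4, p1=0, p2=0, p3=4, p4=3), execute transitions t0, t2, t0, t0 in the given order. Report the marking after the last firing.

step 1: fire t0:  (p0=4, p1=0, p2=0, p3=4, p4=3) → (p0=5, p1=0, p2=1, p3=3, p4=5)
step 2: fire t2:  (p0=5, p1=0, p2=1, p3=3, p4=5) → (p0=8, p1=1, p2=1, p3=3, p4=4)
step 3: fire t0:  (p0=8, p1=1, p2=1, p3=3, p4=4) → (p0=9, p1=1, p2=2, p3=2, p4=6)
step 4: fire t0:  (p0=9, p1=1, p2=2, p3=2, p4=6) → (p0=10, p1=1, p2=3, p3=1, p4=8)

(p0=10, p1=1, p2=3, p3=1, p4=8)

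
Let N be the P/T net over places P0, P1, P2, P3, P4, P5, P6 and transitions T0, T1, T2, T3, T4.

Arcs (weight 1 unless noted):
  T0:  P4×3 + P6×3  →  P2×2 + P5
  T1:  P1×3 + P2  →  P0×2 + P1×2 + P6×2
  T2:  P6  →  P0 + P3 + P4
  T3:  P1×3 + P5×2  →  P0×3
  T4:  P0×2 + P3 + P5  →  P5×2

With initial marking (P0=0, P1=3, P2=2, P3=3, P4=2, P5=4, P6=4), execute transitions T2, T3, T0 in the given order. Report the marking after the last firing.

step 1: fire T2:  (P0=0, P1=3, P2=2, P3=3, P4=2, P5=4, P6=4) → (P0=1, P1=3, P2=2, P3=4, P4=3, P5=4, P6=3)
step 2: fire T3:  (P0=1, P1=3, P2=2, P3=4, P4=3, P5=4, P6=3) → (P0=4, P1=0, P2=2, P3=4, P4=3, P5=2, P6=3)
step 3: fire T0:  (P0=4, P1=0, P2=2, P3=4, P4=3, P5=2, P6=3) → (P0=4, P1=0, P2=4, P3=4, P4=0, P5=3, P6=0)

(P0=4, P1=0, P2=4, P3=4, P4=0, P5=3, P6=0)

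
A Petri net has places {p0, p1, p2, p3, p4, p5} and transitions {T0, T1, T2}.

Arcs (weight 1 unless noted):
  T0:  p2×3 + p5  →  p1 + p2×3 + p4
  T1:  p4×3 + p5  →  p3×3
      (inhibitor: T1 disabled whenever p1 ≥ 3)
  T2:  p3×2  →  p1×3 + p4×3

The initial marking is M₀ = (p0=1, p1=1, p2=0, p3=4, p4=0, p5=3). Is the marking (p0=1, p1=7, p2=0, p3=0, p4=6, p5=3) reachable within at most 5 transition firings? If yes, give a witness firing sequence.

YES — reachable via ⟨T2, T2⟩ (2 firings)

step 1: fire T2:  (p0=1, p1=1, p2=0, p3=4, p4=0, p5=3) → (p0=1, p1=4, p2=0, p3=2, p4=3, p5=3)
step 2: fire T2:  (p0=1, p1=4, p2=0, p3=2, p4=3, p5=3) → (p0=1, p1=7, p2=0, p3=0, p4=6, p5=3)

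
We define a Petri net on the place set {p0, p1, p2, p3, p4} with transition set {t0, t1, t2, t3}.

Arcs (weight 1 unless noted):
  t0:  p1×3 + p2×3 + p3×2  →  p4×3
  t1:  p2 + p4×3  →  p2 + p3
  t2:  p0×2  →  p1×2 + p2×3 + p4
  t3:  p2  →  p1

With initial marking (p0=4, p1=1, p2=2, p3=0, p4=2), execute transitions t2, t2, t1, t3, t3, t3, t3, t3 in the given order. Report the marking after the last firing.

(p0=0, p1=10, p2=3, p3=1, p4=1)

step 1: fire t2:  (p0=4, p1=1, p2=2, p3=0, p4=2) → (p0=2, p1=3, p2=5, p3=0, p4=3)
step 2: fire t2:  (p0=2, p1=3, p2=5, p3=0, p4=3) → (p0=0, p1=5, p2=8, p3=0, p4=4)
step 3: fire t1:  (p0=0, p1=5, p2=8, p3=0, p4=4) → (p0=0, p1=5, p2=8, p3=1, p4=1)
step 4: fire t3:  (p0=0, p1=5, p2=8, p3=1, p4=1) → (p0=0, p1=6, p2=7, p3=1, p4=1)
step 5: fire t3:  (p0=0, p1=6, p2=7, p3=1, p4=1) → (p0=0, p1=7, p2=6, p3=1, p4=1)
step 6: fire t3:  (p0=0, p1=7, p2=6, p3=1, p4=1) → (p0=0, p1=8, p2=5, p3=1, p4=1)
step 7: fire t3:  (p0=0, p1=8, p2=5, p3=1, p4=1) → (p0=0, p1=9, p2=4, p3=1, p4=1)
step 8: fire t3:  (p0=0, p1=9, p2=4, p3=1, p4=1) → (p0=0, p1=10, p2=3, p3=1, p4=1)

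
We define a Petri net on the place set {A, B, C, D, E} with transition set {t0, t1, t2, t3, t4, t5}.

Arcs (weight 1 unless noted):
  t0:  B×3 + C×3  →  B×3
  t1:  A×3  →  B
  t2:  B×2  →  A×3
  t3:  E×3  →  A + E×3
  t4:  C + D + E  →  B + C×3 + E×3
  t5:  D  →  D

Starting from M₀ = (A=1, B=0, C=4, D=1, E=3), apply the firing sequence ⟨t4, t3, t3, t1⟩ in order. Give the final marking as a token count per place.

(A=0, B=2, C=6, D=0, E=5)

step 1: fire t4:  (A=1, B=0, C=4, D=1, E=3) → (A=1, B=1, C=6, D=0, E=5)
step 2: fire t3:  (A=1, B=1, C=6, D=0, E=5) → (A=2, B=1, C=6, D=0, E=5)
step 3: fire t3:  (A=2, B=1, C=6, D=0, E=5) → (A=3, B=1, C=6, D=0, E=5)
step 4: fire t1:  (A=3, B=1, C=6, D=0, E=5) → (A=0, B=2, C=6, D=0, E=5)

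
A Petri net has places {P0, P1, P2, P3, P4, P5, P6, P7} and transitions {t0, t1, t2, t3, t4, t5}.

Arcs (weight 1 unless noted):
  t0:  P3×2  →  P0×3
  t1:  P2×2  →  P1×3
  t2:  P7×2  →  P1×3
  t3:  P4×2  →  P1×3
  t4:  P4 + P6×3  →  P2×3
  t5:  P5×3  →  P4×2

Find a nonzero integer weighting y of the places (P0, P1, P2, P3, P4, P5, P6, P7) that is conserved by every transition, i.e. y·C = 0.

Incidence matrix C (rows=places, cols=transitions):
       t0   t1   t2   t3   t4   t5
   P0   3    0    0    0    0    0
   P1   0    3    3    3    0    0
   P2   0   -2    0    0    3    0
   P3  -2    0    0    0    0    0
   P4   0    0    0   -2   -1    2
   P5   0    0    0    0    0   -3
   P6   0    0    0    0   -3    0
   P7   0    0   -2    0    0    0

Candidate y = [2, 0, 0, 3, 0, 0, 0, 0]; check y·C column-wise:
  col t0: 2·3 + 3·-2 = 0
  col t1: 2·0 + 0·3 + 0·-2 + 3·0 = 0
  col t2: 2·0 + 0·3 + 3·0 + 0·-2 = 0
  col t3: 2·0 + 0·3 + 3·0 + 0·-2 = 0
  col t4: 2·0 + 0·3 + 3·0 + 0·-1 + 0·-3 = 0
  col t5: 2·0 + 3·0 + 0·2 + 0·-3 = 0

y = (P0:2, P1:0, P2:0, P3:3, P4:0, P5:0, P6:0, P7:0)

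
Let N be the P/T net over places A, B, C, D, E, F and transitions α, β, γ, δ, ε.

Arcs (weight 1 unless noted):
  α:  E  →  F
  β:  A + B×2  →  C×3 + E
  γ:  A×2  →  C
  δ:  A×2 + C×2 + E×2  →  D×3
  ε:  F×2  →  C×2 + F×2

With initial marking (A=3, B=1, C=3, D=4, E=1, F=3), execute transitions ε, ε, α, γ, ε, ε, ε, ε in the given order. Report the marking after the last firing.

(A=1, B=1, C=16, D=4, E=0, F=4)

step 1: fire ε:  (A=3, B=1, C=3, D=4, E=1, F=3) → (A=3, B=1, C=5, D=4, E=1, F=3)
step 2: fire ε:  (A=3, B=1, C=5, D=4, E=1, F=3) → (A=3, B=1, C=7, D=4, E=1, F=3)
step 3: fire α:  (A=3, B=1, C=7, D=4, E=1, F=3) → (A=3, B=1, C=7, D=4, E=0, F=4)
step 4: fire γ:  (A=3, B=1, C=7, D=4, E=0, F=4) → (A=1, B=1, C=8, D=4, E=0, F=4)
step 5: fire ε:  (A=1, B=1, C=8, D=4, E=0, F=4) → (A=1, B=1, C=10, D=4, E=0, F=4)
step 6: fire ε:  (A=1, B=1, C=10, D=4, E=0, F=4) → (A=1, B=1, C=12, D=4, E=0, F=4)
step 7: fire ε:  (A=1, B=1, C=12, D=4, E=0, F=4) → (A=1, B=1, C=14, D=4, E=0, F=4)
step 8: fire ε:  (A=1, B=1, C=14, D=4, E=0, F=4) → (A=1, B=1, C=16, D=4, E=0, F=4)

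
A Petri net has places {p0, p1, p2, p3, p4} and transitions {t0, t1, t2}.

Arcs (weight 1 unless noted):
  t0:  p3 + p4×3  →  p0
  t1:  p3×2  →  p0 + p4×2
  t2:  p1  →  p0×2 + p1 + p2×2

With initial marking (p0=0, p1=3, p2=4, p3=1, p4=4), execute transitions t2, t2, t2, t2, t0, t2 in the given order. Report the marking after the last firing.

step 1: fire t2:  (p0=0, p1=3, p2=4, p3=1, p4=4) → (p0=2, p1=3, p2=6, p3=1, p4=4)
step 2: fire t2:  (p0=2, p1=3, p2=6, p3=1, p4=4) → (p0=4, p1=3, p2=8, p3=1, p4=4)
step 3: fire t2:  (p0=4, p1=3, p2=8, p3=1, p4=4) → (p0=6, p1=3, p2=10, p3=1, p4=4)
step 4: fire t2:  (p0=6, p1=3, p2=10, p3=1, p4=4) → (p0=8, p1=3, p2=12, p3=1, p4=4)
step 5: fire t0:  (p0=8, p1=3, p2=12, p3=1, p4=4) → (p0=9, p1=3, p2=12, p3=0, p4=1)
step 6: fire t2:  (p0=9, p1=3, p2=12, p3=0, p4=1) → (p0=11, p1=3, p2=14, p3=0, p4=1)

(p0=11, p1=3, p2=14, p3=0, p4=1)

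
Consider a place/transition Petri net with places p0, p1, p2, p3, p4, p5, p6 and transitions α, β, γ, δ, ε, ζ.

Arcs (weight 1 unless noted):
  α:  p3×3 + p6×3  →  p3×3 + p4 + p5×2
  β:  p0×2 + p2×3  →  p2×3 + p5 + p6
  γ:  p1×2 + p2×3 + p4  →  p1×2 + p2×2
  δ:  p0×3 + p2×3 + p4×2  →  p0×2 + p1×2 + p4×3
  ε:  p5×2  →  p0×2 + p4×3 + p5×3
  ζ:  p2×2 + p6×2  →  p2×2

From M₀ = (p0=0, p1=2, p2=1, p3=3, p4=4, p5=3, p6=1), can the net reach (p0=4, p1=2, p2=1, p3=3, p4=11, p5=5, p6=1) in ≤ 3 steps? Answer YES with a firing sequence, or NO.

NO — not reachable within 3 firings

depth 0: 1 marking
depth 1: 2 markings reached so far
depth 2: 3 markings reached so far
depth 3: 4 markings reached so far
target is not among the 4 markings reachable within 3 steps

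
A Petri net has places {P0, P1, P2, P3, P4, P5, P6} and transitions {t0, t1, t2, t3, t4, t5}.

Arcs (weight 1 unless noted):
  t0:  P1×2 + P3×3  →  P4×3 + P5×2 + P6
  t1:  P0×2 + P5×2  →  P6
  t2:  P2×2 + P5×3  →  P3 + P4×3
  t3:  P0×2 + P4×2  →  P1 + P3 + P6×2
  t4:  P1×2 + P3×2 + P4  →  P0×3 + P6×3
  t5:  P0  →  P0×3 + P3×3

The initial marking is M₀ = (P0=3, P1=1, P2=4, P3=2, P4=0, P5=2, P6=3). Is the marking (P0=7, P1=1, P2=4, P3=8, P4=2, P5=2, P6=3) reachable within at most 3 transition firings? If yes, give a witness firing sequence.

NO — not reachable within 3 firings

depth 0: 1 marking
depth 1: 3 markings reached so far
depth 2: 5 markings reached so far
depth 3: 7 markings reached so far
target is not among the 7 markings reachable within 3 steps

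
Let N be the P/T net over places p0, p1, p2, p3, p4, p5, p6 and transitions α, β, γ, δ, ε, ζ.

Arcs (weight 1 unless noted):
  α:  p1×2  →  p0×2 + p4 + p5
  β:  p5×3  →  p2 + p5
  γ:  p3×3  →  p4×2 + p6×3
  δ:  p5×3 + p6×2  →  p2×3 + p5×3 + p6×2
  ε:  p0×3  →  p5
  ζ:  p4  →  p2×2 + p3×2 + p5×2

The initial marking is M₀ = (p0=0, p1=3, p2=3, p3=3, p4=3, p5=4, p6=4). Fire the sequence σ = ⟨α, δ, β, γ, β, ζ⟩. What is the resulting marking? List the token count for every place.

step 1: fire α:  (p0=0, p1=3, p2=3, p3=3, p4=3, p5=4, p6=4) → (p0=2, p1=1, p2=3, p3=3, p4=4, p5=5, p6=4)
step 2: fire δ:  (p0=2, p1=1, p2=3, p3=3, p4=4, p5=5, p6=4) → (p0=2, p1=1, p2=6, p3=3, p4=4, p5=5, p6=4)
step 3: fire β:  (p0=2, p1=1, p2=6, p3=3, p4=4, p5=5, p6=4) → (p0=2, p1=1, p2=7, p3=3, p4=4, p5=3, p6=4)
step 4: fire γ:  (p0=2, p1=1, p2=7, p3=3, p4=4, p5=3, p6=4) → (p0=2, p1=1, p2=7, p3=0, p4=6, p5=3, p6=7)
step 5: fire β:  (p0=2, p1=1, p2=7, p3=0, p4=6, p5=3, p6=7) → (p0=2, p1=1, p2=8, p3=0, p4=6, p5=1, p6=7)
step 6: fire ζ:  (p0=2, p1=1, p2=8, p3=0, p4=6, p5=1, p6=7) → (p0=2, p1=1, p2=10, p3=2, p4=5, p5=3, p6=7)

(p0=2, p1=1, p2=10, p3=2, p4=5, p5=3, p6=7)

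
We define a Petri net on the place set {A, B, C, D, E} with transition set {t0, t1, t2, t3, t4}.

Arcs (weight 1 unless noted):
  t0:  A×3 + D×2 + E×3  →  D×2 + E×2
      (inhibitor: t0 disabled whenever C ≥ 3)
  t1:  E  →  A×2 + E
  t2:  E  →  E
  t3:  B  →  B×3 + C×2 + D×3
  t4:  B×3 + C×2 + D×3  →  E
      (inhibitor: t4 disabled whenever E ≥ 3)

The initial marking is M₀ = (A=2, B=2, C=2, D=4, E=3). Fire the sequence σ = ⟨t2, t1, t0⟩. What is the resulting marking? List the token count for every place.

(A=1, B=2, C=2, D=4, E=2)

step 1: fire t2:  (A=2, B=2, C=2, D=4, E=3) → (A=2, B=2, C=2, D=4, E=3)
step 2: fire t1:  (A=2, B=2, C=2, D=4, E=3) → (A=4, B=2, C=2, D=4, E=3)
step 3: fire t0:  (A=4, B=2, C=2, D=4, E=3) → (A=1, B=2, C=2, D=4, E=2)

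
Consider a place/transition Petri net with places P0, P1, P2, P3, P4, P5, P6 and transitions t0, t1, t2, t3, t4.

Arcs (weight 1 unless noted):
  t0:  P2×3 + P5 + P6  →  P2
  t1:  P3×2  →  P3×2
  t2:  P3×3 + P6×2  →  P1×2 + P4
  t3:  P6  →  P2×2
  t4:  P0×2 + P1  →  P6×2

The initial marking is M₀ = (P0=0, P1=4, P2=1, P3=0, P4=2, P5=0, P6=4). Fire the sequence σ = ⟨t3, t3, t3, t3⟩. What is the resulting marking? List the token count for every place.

(P0=0, P1=4, P2=9, P3=0, P4=2, P5=0, P6=0)

step 1: fire t3:  (P0=0, P1=4, P2=1, P3=0, P4=2, P5=0, P6=4) → (P0=0, P1=4, P2=3, P3=0, P4=2, P5=0, P6=3)
step 2: fire t3:  (P0=0, P1=4, P2=3, P3=0, P4=2, P5=0, P6=3) → (P0=0, P1=4, P2=5, P3=0, P4=2, P5=0, P6=2)
step 3: fire t3:  (P0=0, P1=4, P2=5, P3=0, P4=2, P5=0, P6=2) → (P0=0, P1=4, P2=7, P3=0, P4=2, P5=0, P6=1)
step 4: fire t3:  (P0=0, P1=4, P2=7, P3=0, P4=2, P5=0, P6=1) → (P0=0, P1=4, P2=9, P3=0, P4=2, P5=0, P6=0)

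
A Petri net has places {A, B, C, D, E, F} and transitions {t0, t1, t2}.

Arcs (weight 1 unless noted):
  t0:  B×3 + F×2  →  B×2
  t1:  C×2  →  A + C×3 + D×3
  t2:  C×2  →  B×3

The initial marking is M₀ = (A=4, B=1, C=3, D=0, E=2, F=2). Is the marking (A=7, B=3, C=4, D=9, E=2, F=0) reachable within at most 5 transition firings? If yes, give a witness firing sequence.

YES — reachable via ⟨t1, t1, t1, t2, t0⟩ (5 firings)

step 1: fire t1:  (A=4, B=1, C=3, D=0, E=2, F=2) → (A=5, B=1, C=4, D=3, E=2, F=2)
step 2: fire t1:  (A=5, B=1, C=4, D=3, E=2, F=2) → (A=6, B=1, C=5, D=6, E=2, F=2)
step 3: fire t1:  (A=6, B=1, C=5, D=6, E=2, F=2) → (A=7, B=1, C=6, D=9, E=2, F=2)
step 4: fire t2:  (A=7, B=1, C=6, D=9, E=2, F=2) → (A=7, B=4, C=4, D=9, E=2, F=2)
step 5: fire t0:  (A=7, B=4, C=4, D=9, E=2, F=2) → (A=7, B=3, C=4, D=9, E=2, F=0)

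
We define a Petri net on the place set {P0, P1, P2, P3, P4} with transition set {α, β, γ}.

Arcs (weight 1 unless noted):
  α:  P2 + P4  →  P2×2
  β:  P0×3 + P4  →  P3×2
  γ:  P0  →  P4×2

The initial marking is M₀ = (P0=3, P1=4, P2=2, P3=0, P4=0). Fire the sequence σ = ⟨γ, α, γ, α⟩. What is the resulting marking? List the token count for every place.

(P0=1, P1=4, P2=4, P3=0, P4=2)

step 1: fire γ:  (P0=3, P1=4, P2=2, P3=0, P4=0) → (P0=2, P1=4, P2=2, P3=0, P4=2)
step 2: fire α:  (P0=2, P1=4, P2=2, P3=0, P4=2) → (P0=2, P1=4, P2=3, P3=0, P4=1)
step 3: fire γ:  (P0=2, P1=4, P2=3, P3=0, P4=1) → (P0=1, P1=4, P2=3, P3=0, P4=3)
step 4: fire α:  (P0=1, P1=4, P2=3, P3=0, P4=3) → (P0=1, P1=4, P2=4, P3=0, P4=2)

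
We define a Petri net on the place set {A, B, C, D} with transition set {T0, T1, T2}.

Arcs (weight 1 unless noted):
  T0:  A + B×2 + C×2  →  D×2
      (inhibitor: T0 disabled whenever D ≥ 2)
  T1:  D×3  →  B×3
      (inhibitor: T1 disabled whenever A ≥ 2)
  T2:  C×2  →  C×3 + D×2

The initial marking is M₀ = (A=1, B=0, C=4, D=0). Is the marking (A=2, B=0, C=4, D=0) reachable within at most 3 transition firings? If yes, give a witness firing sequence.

NO — not reachable within 3 firings

depth 0: 1 marking
depth 1: 2 markings reached so far
depth 2: 3 markings reached so far
depth 3: 5 markings reached so far
target is not among the 5 markings reachable within 3 steps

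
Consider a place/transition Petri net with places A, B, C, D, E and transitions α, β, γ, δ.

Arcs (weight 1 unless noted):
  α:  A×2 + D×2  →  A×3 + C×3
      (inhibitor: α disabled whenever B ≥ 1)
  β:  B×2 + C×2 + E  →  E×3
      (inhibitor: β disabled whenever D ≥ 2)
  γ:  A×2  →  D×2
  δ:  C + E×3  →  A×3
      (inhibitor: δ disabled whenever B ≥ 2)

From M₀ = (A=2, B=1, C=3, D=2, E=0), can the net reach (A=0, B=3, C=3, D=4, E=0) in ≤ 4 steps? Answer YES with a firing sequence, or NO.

depth 0: 1 marking
depth 1: 2 markings reached so far
depth 2: 2 markings reached so far
(frontier empty at depth 2; search complete)
target is not among the 2 markings reachable within 4 steps

NO — not reachable within 4 firings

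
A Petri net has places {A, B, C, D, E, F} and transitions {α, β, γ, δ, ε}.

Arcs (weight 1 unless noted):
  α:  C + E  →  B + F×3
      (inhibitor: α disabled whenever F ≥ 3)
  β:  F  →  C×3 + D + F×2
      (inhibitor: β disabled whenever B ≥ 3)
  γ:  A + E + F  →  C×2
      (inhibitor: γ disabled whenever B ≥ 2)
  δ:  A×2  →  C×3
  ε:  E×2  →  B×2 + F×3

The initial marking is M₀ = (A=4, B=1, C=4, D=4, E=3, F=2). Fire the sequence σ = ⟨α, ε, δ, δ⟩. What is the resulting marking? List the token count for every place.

(A=0, B=4, C=9, D=4, E=0, F=8)

step 1: fire α:  (A=4, B=1, C=4, D=4, E=3, F=2) → (A=4, B=2, C=3, D=4, E=2, F=5)
step 2: fire ε:  (A=4, B=2, C=3, D=4, E=2, F=5) → (A=4, B=4, C=3, D=4, E=0, F=8)
step 3: fire δ:  (A=4, B=4, C=3, D=4, E=0, F=8) → (A=2, B=4, C=6, D=4, E=0, F=8)
step 4: fire δ:  (A=2, B=4, C=6, D=4, E=0, F=8) → (A=0, B=4, C=9, D=4, E=0, F=8)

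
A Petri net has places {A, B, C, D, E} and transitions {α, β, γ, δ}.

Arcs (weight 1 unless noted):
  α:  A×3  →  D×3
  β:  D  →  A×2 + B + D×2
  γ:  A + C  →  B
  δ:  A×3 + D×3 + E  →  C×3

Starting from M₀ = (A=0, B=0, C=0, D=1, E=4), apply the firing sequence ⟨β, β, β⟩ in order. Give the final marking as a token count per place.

step 1: fire β:  (A=0, B=0, C=0, D=1, E=4) → (A=2, B=1, C=0, D=2, E=4)
step 2: fire β:  (A=2, B=1, C=0, D=2, E=4) → (A=4, B=2, C=0, D=3, E=4)
step 3: fire β:  (A=4, B=2, C=0, D=3, E=4) → (A=6, B=3, C=0, D=4, E=4)

(A=6, B=3, C=0, D=4, E=4)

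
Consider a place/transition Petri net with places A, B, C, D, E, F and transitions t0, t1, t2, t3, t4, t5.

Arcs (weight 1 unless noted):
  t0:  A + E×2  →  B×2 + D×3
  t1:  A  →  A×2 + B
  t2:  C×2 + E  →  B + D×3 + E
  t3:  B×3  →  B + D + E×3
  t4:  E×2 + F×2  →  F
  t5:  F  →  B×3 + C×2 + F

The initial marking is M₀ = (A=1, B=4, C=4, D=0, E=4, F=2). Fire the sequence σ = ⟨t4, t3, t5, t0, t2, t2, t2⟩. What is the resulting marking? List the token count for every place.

step 1: fire t4:  (A=1, B=4, C=4, D=0, E=4, F=2) → (A=1, B=4, C=4, D=0, E=2, F=1)
step 2: fire t3:  (A=1, B=4, C=4, D=0, E=2, F=1) → (A=1, B=2, C=4, D=1, E=5, F=1)
step 3: fire t5:  (A=1, B=2, C=4, D=1, E=5, F=1) → (A=1, B=5, C=6, D=1, E=5, F=1)
step 4: fire t0:  (A=1, B=5, C=6, D=1, E=5, F=1) → (A=0, B=7, C=6, D=4, E=3, F=1)
step 5: fire t2:  (A=0, B=7, C=6, D=4, E=3, F=1) → (A=0, B=8, C=4, D=7, E=3, F=1)
step 6: fire t2:  (A=0, B=8, C=4, D=7, E=3, F=1) → (A=0, B=9, C=2, D=10, E=3, F=1)
step 7: fire t2:  (A=0, B=9, C=2, D=10, E=3, F=1) → (A=0, B=10, C=0, D=13, E=3, F=1)

(A=0, B=10, C=0, D=13, E=3, F=1)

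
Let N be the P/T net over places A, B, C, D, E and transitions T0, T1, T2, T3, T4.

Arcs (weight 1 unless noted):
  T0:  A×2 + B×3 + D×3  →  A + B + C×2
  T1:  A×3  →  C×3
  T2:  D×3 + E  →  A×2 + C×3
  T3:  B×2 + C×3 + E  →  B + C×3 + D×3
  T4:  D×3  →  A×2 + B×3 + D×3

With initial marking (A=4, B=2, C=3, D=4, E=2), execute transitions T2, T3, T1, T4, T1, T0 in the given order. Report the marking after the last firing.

(A=1, B=2, C=14, D=1, E=0)

step 1: fire T2:  (A=4, B=2, C=3, D=4, E=2) → (A=6, B=2, C=6, D=1, E=1)
step 2: fire T3:  (A=6, B=2, C=6, D=1, E=1) → (A=6, B=1, C=6, D=4, E=0)
step 3: fire T1:  (A=6, B=1, C=6, D=4, E=0) → (A=3, B=1, C=9, D=4, E=0)
step 4: fire T4:  (A=3, B=1, C=9, D=4, E=0) → (A=5, B=4, C=9, D=4, E=0)
step 5: fire T1:  (A=5, B=4, C=9, D=4, E=0) → (A=2, B=4, C=12, D=4, E=0)
step 6: fire T0:  (A=2, B=4, C=12, D=4, E=0) → (A=1, B=2, C=14, D=1, E=0)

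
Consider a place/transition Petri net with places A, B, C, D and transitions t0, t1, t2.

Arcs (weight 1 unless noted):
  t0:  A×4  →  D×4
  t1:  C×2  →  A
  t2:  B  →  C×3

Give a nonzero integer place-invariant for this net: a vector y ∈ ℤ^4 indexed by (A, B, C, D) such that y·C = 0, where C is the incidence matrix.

Incidence matrix C (rows=places, cols=transitions):
       t0   t1   t2
    A  -4    1    0
    B   0    0   -1
    C   0   -2    3
    D   4    0    0

Candidate y = [2, 3, 1, 2]; check y·C column-wise:
  col t0: 2·-4 + 3·0 + 1·0 + 2·4 = 0
  col t1: 2·1 + 3·0 + 1·-2 + 2·0 = 0
  col t2: 2·0 + 3·-1 + 1·3 + 2·0 = 0

y = (A:2, B:3, C:1, D:2)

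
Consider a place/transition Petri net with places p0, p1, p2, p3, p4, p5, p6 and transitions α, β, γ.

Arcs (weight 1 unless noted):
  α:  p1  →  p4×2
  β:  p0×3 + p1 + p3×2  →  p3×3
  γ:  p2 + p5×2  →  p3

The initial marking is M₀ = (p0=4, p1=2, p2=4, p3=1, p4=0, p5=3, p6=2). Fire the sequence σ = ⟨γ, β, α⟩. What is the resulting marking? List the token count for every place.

step 1: fire γ:  (p0=4, p1=2, p2=4, p3=1, p4=0, p5=3, p6=2) → (p0=4, p1=2, p2=3, p3=2, p4=0, p5=1, p6=2)
step 2: fire β:  (p0=4, p1=2, p2=3, p3=2, p4=0, p5=1, p6=2) → (p0=1, p1=1, p2=3, p3=3, p4=0, p5=1, p6=2)
step 3: fire α:  (p0=1, p1=1, p2=3, p3=3, p4=0, p5=1, p6=2) → (p0=1, p1=0, p2=3, p3=3, p4=2, p5=1, p6=2)

(p0=1, p1=0, p2=3, p3=3, p4=2, p5=1, p6=2)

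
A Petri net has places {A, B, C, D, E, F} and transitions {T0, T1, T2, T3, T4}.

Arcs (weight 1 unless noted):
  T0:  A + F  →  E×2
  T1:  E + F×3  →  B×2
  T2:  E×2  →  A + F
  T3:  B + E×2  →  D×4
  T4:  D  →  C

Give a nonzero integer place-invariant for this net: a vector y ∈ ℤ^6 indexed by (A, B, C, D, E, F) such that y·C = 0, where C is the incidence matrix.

y = (A:16, B:4, C:5, D:5, E:8, F:0)

Incidence matrix C (rows=places, cols=transitions):
       T0   T1   T2   T3   T4
    A  -1    0    1    0    0
    B   0    2    0   -1    0
    C   0    0    0    0    1
    D   0    0    0    4   -1
    E   2   -1   -2   -2    0
    F  -1   -3    1    0    0

Candidate y = [16, 4, 5, 5, 8, 0]; check y·C column-wise:
  col T0: 16·-1 + 4·0 + 5·0 + 5·0 + 8·2 + 0·-1 = 0
  col T1: 16·0 + 4·2 + 5·0 + 5·0 + 8·-1 + 0·-3 = 0
  col T2: 16·1 + 4·0 + 5·0 + 5·0 + 8·-2 + 0·1 = 0
  col T3: 16·0 + 4·-1 + 5·0 + 5·4 + 8·-2 = 0
  col T4: 16·0 + 4·0 + 5·1 + 5·-1 + 8·0 = 0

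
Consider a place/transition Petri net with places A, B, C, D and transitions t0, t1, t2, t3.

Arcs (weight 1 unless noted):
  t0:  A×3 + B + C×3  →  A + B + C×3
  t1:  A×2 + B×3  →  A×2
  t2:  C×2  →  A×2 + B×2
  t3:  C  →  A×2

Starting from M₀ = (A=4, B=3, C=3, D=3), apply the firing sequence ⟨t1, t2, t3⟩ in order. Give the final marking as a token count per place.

step 1: fire t1:  (A=4, B=3, C=3, D=3) → (A=4, B=0, C=3, D=3)
step 2: fire t2:  (A=4, B=0, C=3, D=3) → (A=6, B=2, C=1, D=3)
step 3: fire t3:  (A=6, B=2, C=1, D=3) → (A=8, B=2, C=0, D=3)

(A=8, B=2, C=0, D=3)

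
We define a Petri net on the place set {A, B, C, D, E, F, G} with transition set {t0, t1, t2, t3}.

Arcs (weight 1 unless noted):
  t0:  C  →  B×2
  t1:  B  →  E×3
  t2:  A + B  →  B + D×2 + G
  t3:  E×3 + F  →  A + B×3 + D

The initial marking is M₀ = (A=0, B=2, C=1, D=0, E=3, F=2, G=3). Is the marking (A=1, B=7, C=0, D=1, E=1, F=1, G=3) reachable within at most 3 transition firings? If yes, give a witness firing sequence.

NO — not reachable within 3 firings

depth 0: 1 marking
depth 1: 4 markings reached so far
depth 2: 9 markings reached so far
depth 3: 15 markings reached so far
target is not among the 15 markings reachable within 3 steps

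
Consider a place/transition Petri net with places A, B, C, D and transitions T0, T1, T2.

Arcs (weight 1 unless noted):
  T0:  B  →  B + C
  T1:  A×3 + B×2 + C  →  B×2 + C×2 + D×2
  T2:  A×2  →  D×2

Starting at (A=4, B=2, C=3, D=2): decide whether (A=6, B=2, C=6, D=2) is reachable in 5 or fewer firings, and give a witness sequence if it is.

NO — not reachable within 5 firings

depth 0: 1 marking
depth 1: 4 markings reached so far
depth 2: 8 markings reached so far
depth 3: 12 markings reached so far
depth 4: 16 markings reached so far
depth 5: 20 markings reached so far
target is not among the 20 markings reachable within 5 steps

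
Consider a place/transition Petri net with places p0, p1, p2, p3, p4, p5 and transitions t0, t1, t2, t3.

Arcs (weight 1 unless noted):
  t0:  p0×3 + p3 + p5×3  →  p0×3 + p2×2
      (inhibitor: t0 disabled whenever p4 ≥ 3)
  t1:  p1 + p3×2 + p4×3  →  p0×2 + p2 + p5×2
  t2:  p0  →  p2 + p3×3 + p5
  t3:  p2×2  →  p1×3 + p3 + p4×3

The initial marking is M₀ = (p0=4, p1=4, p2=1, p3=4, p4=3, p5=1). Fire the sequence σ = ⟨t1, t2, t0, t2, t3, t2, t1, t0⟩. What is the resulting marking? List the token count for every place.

step 1: fire t1:  (p0=4, p1=4, p2=1, p3=4, p4=3, p5=1) → (p0=6, p1=3, p2=2, p3=2, p4=0, p5=3)
step 2: fire t2:  (p0=6, p1=3, p2=2, p3=2, p4=0, p5=3) → (p0=5, p1=3, p2=3, p3=5, p4=0, p5=4)
step 3: fire t0:  (p0=5, p1=3, p2=3, p3=5, p4=0, p5=4) → (p0=5, p1=3, p2=5, p3=4, p4=0, p5=1)
step 4: fire t2:  (p0=5, p1=3, p2=5, p3=4, p4=0, p5=1) → (p0=4, p1=3, p2=6, p3=7, p4=0, p5=2)
step 5: fire t3:  (p0=4, p1=3, p2=6, p3=7, p4=0, p5=2) → (p0=4, p1=6, p2=4, p3=8, p4=3, p5=2)
step 6: fire t2:  (p0=4, p1=6, p2=4, p3=8, p4=3, p5=2) → (p0=3, p1=6, p2=5, p3=11, p4=3, p5=3)
step 7: fire t1:  (p0=3, p1=6, p2=5, p3=11, p4=3, p5=3) → (p0=5, p1=5, p2=6, p3=9, p4=0, p5=5)
step 8: fire t0:  (p0=5, p1=5, p2=6, p3=9, p4=0, p5=5) → (p0=5, p1=5, p2=8, p3=8, p4=0, p5=2)

(p0=5, p1=5, p2=8, p3=8, p4=0, p5=2)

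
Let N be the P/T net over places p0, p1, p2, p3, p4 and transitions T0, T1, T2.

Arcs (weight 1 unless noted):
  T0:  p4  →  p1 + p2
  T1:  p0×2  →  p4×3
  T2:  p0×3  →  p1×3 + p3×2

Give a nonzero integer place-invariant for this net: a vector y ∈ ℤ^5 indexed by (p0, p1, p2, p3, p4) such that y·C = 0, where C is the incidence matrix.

y = (p0:0, p1:2, p2:-2, p3:-3, p4:0)

Incidence matrix C (rows=places, cols=transitions):
       T0   T1   T2
   p0   0   -2   -3
   p1   1    0    3
   p2   1    0    0
   p3   0    0    2
   p4  -1    3    0

Candidate y = [0, 2, -2, -3, 0]; check y·C column-wise:
  col T0: 2·1 + -2·1 + -3·0 + 0·-1 = 0
  col T1: 0·-2 + 2·0 + -2·0 + -3·0 + 0·3 = 0
  col T2: 0·-3 + 2·3 + -2·0 + -3·2 = 0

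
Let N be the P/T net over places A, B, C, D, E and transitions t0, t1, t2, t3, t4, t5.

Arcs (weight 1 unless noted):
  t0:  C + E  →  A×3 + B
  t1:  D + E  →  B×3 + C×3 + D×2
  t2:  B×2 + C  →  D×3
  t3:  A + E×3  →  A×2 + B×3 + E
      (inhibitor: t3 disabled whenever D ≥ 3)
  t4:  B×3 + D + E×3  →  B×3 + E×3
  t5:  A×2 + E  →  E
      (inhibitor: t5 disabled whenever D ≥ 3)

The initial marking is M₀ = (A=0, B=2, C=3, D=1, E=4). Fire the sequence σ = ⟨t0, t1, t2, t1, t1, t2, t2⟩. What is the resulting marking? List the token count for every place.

(A=3, B=6, C=8, D=13, E=0)

step 1: fire t0:  (A=0, B=2, C=3, D=1, E=4) → (A=3, B=3, C=2, D=1, E=3)
step 2: fire t1:  (A=3, B=3, C=2, D=1, E=3) → (A=3, B=6, C=5, D=2, E=2)
step 3: fire t2:  (A=3, B=6, C=5, D=2, E=2) → (A=3, B=4, C=4, D=5, E=2)
step 4: fire t1:  (A=3, B=4, C=4, D=5, E=2) → (A=3, B=7, C=7, D=6, E=1)
step 5: fire t1:  (A=3, B=7, C=7, D=6, E=1) → (A=3, B=10, C=10, D=7, E=0)
step 6: fire t2:  (A=3, B=10, C=10, D=7, E=0) → (A=3, B=8, C=9, D=10, E=0)
step 7: fire t2:  (A=3, B=8, C=9, D=10, E=0) → (A=3, B=6, C=8, D=13, E=0)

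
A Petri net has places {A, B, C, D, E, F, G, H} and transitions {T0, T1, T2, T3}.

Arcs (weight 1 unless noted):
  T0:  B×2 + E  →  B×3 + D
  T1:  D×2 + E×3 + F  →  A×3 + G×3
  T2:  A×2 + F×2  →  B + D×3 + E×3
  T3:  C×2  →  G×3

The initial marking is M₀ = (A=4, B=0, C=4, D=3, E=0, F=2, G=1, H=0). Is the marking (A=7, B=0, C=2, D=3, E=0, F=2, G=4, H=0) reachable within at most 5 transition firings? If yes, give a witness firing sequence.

depth 0: 1 marking
depth 1: 3 markings reached so far
depth 2: 5 markings reached so far
depth 3: 6 markings reached so far
depth 4: 6 markings reached so far
(frontier empty at depth 4; search complete)
target is not among the 6 markings reachable within 5 steps

NO — not reachable within 5 firings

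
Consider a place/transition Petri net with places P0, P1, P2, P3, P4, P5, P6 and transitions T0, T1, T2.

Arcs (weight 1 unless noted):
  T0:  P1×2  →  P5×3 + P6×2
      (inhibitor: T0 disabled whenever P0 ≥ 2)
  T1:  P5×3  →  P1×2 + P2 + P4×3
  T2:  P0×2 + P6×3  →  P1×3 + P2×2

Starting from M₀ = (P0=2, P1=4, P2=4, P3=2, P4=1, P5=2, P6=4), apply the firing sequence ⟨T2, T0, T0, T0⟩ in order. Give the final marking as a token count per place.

step 1: fire T2:  (P0=2, P1=4, P2=4, P3=2, P4=1, P5=2, P6=4) → (P0=0, P1=7, P2=6, P3=2, P4=1, P5=2, P6=1)
step 2: fire T0:  (P0=0, P1=7, P2=6, P3=2, P4=1, P5=2, P6=1) → (P0=0, P1=5, P2=6, P3=2, P4=1, P5=5, P6=3)
step 3: fire T0:  (P0=0, P1=5, P2=6, P3=2, P4=1, P5=5, P6=3) → (P0=0, P1=3, P2=6, P3=2, P4=1, P5=8, P6=5)
step 4: fire T0:  (P0=0, P1=3, P2=6, P3=2, P4=1, P5=8, P6=5) → (P0=0, P1=1, P2=6, P3=2, P4=1, P5=11, P6=7)

(P0=0, P1=1, P2=6, P3=2, P4=1, P5=11, P6=7)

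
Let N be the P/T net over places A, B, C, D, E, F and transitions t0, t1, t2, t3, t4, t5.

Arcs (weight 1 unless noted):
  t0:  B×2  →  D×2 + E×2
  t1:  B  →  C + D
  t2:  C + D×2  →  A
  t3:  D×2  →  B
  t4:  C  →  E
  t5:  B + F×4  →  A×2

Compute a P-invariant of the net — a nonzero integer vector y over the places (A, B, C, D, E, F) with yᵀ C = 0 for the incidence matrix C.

y = (A:3, B:2, C:1, D:1, E:1, F:1)

Incidence matrix C (rows=places, cols=transitions):
       t0   t1   t2   t3   t4   t5
    A   0    0    1    0    0    2
    B  -2   -1    0    1    0   -1
    C   0    1   -1    0   -1    0
    D   2    1   -2   -2    0    0
    E   2    0    0    0    1    0
    F   0    0    0    0    0   -4

Candidate y = [3, 2, 1, 1, 1, 1]; check y·C column-wise:
  col t0: 3·0 + 2·-2 + 1·0 + 1·2 + 1·2 + 1·0 = 0
  col t1: 3·0 + 2·-1 + 1·1 + 1·1 + 1·0 + 1·0 = 0
  col t2: 3·1 + 2·0 + 1·-1 + 1·-2 + 1·0 + 1·0 = 0
  col t3: 3·0 + 2·1 + 1·0 + 1·-2 + 1·0 + 1·0 = 0
  col t4: 3·0 + 2·0 + 1·-1 + 1·0 + 1·1 + 1·0 = 0
  col t5: 3·2 + 2·-1 + 1·0 + 1·0 + 1·0 + 1·-4 = 0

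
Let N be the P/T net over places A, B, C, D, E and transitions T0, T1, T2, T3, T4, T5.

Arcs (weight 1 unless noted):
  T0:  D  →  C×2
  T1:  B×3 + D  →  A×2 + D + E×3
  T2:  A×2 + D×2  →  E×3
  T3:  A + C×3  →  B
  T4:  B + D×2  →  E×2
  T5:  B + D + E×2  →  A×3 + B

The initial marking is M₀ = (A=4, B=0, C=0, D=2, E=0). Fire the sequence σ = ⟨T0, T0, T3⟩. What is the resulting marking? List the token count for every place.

(A=3, B=1, C=1, D=0, E=0)

step 1: fire T0:  (A=4, B=0, C=0, D=2, E=0) → (A=4, B=0, C=2, D=1, E=0)
step 2: fire T0:  (A=4, B=0, C=2, D=1, E=0) → (A=4, B=0, C=4, D=0, E=0)
step 3: fire T3:  (A=4, B=0, C=4, D=0, E=0) → (A=3, B=1, C=1, D=0, E=0)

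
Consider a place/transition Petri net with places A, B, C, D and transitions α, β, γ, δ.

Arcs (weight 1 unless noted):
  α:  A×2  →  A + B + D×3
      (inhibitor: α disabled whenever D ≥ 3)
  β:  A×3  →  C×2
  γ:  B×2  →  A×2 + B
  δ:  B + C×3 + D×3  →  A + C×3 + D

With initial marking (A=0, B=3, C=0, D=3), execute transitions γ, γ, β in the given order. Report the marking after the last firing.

step 1: fire γ:  (A=0, B=3, C=0, D=3) → (A=2, B=2, C=0, D=3)
step 2: fire γ:  (A=2, B=2, C=0, D=3) → (A=4, B=1, C=0, D=3)
step 3: fire β:  (A=4, B=1, C=0, D=3) → (A=1, B=1, C=2, D=3)

(A=1, B=1, C=2, D=3)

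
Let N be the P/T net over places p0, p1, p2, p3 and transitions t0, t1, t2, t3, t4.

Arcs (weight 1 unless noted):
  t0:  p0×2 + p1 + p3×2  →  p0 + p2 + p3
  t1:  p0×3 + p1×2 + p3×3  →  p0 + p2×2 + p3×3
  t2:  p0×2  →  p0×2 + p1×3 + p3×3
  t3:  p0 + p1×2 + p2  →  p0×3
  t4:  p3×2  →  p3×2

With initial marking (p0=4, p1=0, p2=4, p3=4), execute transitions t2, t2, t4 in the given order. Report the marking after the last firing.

step 1: fire t2:  (p0=4, p1=0, p2=4, p3=4) → (p0=4, p1=3, p2=4, p3=7)
step 2: fire t2:  (p0=4, p1=3, p2=4, p3=7) → (p0=4, p1=6, p2=4, p3=10)
step 3: fire t4:  (p0=4, p1=6, p2=4, p3=10) → (p0=4, p1=6, p2=4, p3=10)

(p0=4, p1=6, p2=4, p3=10)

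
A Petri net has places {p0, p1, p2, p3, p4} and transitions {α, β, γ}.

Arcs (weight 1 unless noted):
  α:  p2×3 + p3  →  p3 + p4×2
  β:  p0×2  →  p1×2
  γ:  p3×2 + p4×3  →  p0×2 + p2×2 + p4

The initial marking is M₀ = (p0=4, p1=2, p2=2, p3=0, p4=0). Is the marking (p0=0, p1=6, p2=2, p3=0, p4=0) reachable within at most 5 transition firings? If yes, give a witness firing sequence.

step 1: fire β:  (p0=4, p1=2, p2=2, p3=0, p4=0) → (p0=2, p1=4, p2=2, p3=0, p4=0)
step 2: fire β:  (p0=2, p1=4, p2=2, p3=0, p4=0) → (p0=0, p1=6, p2=2, p3=0, p4=0)

YES — reachable via ⟨β, β⟩ (2 firings)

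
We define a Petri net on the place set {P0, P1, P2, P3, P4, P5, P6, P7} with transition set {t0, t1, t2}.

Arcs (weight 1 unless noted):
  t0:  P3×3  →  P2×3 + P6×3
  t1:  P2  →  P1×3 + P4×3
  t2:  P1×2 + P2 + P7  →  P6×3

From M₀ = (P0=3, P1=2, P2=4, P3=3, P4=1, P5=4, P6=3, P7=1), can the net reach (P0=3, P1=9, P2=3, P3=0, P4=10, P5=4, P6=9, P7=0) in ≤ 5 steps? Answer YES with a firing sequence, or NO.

step 1: fire t0:  (P0=3, P1=2, P2=4, P3=3, P4=1, P5=4, P6=3, P7=1) → (P0=3, P1=2, P2=7, P3=0, P4=1, P5=4, P6=6, P7=1)
step 2: fire t1:  (P0=3, P1=2, P2=7, P3=0, P4=1, P5=4, P6=6, P7=1) → (P0=3, P1=5, P2=6, P3=0, P4=4, P5=4, P6=6, P7=1)
step 3: fire t1:  (P0=3, P1=5, P2=6, P3=0, P4=4, P5=4, P6=6, P7=1) → (P0=3, P1=8, P2=5, P3=0, P4=7, P5=4, P6=6, P7=1)
step 4: fire t1:  (P0=3, P1=8, P2=5, P3=0, P4=7, P5=4, P6=6, P7=1) → (P0=3, P1=11, P2=4, P3=0, P4=10, P5=4, P6=6, P7=1)
step 5: fire t2:  (P0=3, P1=11, P2=4, P3=0, P4=10, P5=4, P6=6, P7=1) → (P0=3, P1=9, P2=3, P3=0, P4=10, P5=4, P6=9, P7=0)

YES — reachable via ⟨t0, t1, t1, t1, t2⟩ (5 firings)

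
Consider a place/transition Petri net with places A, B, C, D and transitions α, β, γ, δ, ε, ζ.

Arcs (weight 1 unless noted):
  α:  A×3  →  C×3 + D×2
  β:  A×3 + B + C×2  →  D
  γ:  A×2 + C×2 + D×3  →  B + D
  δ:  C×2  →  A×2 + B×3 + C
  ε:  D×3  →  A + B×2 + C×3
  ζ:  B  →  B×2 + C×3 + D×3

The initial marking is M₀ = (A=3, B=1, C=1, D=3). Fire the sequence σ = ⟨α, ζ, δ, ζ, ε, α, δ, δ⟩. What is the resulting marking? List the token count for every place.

(A=4, B=14, C=13, D=10)

step 1: fire α:  (A=3, B=1, C=1, D=3) → (A=0, B=1, C=4, D=5)
step 2: fire ζ:  (A=0, B=1, C=4, D=5) → (A=0, B=2, C=7, D=8)
step 3: fire δ:  (A=0, B=2, C=7, D=8) → (A=2, B=5, C=6, D=8)
step 4: fire ζ:  (A=2, B=5, C=6, D=8) → (A=2, B=6, C=9, D=11)
step 5: fire ε:  (A=2, B=6, C=9, D=11) → (A=3, B=8, C=12, D=8)
step 6: fire α:  (A=3, B=8, C=12, D=8) → (A=0, B=8, C=15, D=10)
step 7: fire δ:  (A=0, B=8, C=15, D=10) → (A=2, B=11, C=14, D=10)
step 8: fire δ:  (A=2, B=11, C=14, D=10) → (A=4, B=14, C=13, D=10)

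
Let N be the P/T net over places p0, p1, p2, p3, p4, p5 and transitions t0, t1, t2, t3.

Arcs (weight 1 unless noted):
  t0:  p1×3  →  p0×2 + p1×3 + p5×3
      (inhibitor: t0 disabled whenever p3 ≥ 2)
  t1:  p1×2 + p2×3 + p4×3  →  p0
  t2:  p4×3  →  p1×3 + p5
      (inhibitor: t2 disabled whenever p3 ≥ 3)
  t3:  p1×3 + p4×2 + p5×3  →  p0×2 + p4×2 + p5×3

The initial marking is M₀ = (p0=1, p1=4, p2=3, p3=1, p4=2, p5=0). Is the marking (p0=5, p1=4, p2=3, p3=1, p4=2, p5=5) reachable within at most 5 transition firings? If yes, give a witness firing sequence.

depth 0: 1 marking
depth 1: 2 markings reached so far
depth 2: 4 markings reached so far
depth 3: 6 markings reached so far
depth 4: 8 markings reached so far
depth 5: 10 markings reached so far
target is not among the 10 markings reachable within 5 steps

NO — not reachable within 5 firings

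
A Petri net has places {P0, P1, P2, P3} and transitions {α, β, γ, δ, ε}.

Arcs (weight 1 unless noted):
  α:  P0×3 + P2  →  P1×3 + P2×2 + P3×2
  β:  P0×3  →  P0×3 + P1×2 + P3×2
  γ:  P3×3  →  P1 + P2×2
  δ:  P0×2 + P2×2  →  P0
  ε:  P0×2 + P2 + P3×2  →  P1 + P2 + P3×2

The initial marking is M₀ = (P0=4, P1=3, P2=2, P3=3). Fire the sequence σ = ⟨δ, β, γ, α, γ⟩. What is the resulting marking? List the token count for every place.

step 1: fire δ:  (P0=4, P1=3, P2=2, P3=3) → (P0=3, P1=3, P2=0, P3=3)
step 2: fire β:  (P0=3, P1=3, P2=0, P3=3) → (P0=3, P1=5, P2=0, P3=5)
step 3: fire γ:  (P0=3, P1=5, P2=0, P3=5) → (P0=3, P1=6, P2=2, P3=2)
step 4: fire α:  (P0=3, P1=6, P2=2, P3=2) → (P0=0, P1=9, P2=3, P3=4)
step 5: fire γ:  (P0=0, P1=9, P2=3, P3=4) → (P0=0, P1=10, P2=5, P3=1)

(P0=0, P1=10, P2=5, P3=1)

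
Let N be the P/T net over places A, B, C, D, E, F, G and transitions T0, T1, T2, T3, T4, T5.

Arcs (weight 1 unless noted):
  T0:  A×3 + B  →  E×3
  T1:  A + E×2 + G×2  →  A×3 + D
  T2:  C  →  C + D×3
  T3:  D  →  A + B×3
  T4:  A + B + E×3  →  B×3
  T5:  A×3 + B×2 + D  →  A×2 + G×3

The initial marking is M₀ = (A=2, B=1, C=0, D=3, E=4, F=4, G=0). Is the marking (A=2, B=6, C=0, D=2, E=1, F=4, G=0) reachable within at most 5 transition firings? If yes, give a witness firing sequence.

YES — reachable via ⟨T3, T4⟩ (2 firings)

step 1: fire T3:  (A=2, B=1, C=0, D=3, E=4, F=4, G=0) → (A=3, B=4, C=0, D=2, E=4, F=4, G=0)
step 2: fire T4:  (A=3, B=4, C=0, D=2, E=4, F=4, G=0) → (A=2, B=6, C=0, D=2, E=1, F=4, G=0)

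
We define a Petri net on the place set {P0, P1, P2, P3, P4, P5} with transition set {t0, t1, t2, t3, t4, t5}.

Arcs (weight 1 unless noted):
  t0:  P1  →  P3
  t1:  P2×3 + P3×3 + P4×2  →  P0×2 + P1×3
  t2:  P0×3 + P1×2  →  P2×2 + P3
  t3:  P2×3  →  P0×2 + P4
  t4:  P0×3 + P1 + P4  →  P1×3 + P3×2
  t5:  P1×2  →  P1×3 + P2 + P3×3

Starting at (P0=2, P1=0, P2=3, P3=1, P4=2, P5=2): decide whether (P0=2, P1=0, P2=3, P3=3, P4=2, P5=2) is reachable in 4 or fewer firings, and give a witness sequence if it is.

NO — not reachable within 4 firings

depth 0: 1 marking
depth 1: 2 markings reached so far
depth 2: 2 markings reached so far
(frontier empty at depth 2; search complete)
target is not among the 2 markings reachable within 4 steps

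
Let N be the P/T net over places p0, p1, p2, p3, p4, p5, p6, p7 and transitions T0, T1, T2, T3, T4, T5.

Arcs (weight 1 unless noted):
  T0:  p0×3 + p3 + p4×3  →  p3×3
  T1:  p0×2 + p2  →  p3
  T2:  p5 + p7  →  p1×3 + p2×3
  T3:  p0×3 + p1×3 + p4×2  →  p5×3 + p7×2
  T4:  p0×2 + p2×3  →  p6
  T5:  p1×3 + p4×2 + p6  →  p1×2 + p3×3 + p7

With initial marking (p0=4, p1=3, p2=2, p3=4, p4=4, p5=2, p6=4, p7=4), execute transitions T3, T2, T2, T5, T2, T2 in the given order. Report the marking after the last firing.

step 1: fire T3:  (p0=4, p1=3, p2=2, p3=4, p4=4, p5=2, p6=4, p7=4) → (p0=1, p1=0, p2=2, p3=4, p4=2, p5=5, p6=4, p7=6)
step 2: fire T2:  (p0=1, p1=0, p2=2, p3=4, p4=2, p5=5, p6=4, p7=6) → (p0=1, p1=3, p2=5, p3=4, p4=2, p5=4, p6=4, p7=5)
step 3: fire T2:  (p0=1, p1=3, p2=5, p3=4, p4=2, p5=4, p6=4, p7=5) → (p0=1, p1=6, p2=8, p3=4, p4=2, p5=3, p6=4, p7=4)
step 4: fire T5:  (p0=1, p1=6, p2=8, p3=4, p4=2, p5=3, p6=4, p7=4) → (p0=1, p1=5, p2=8, p3=7, p4=0, p5=3, p6=3, p7=5)
step 5: fire T2:  (p0=1, p1=5, p2=8, p3=7, p4=0, p5=3, p6=3, p7=5) → (p0=1, p1=8, p2=11, p3=7, p4=0, p5=2, p6=3, p7=4)
step 6: fire T2:  (p0=1, p1=8, p2=11, p3=7, p4=0, p5=2, p6=3, p7=4) → (p0=1, p1=11, p2=14, p3=7, p4=0, p5=1, p6=3, p7=3)

(p0=1, p1=11, p2=14, p3=7, p4=0, p5=1, p6=3, p7=3)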